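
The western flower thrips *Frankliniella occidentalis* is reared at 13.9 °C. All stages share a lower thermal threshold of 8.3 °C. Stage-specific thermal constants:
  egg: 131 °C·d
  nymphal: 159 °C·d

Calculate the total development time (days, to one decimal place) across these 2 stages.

Daily accumulation at 13.9 °C = 13.9 − 8.3 = 5.6 DD/day.
Total K = 131 + 159 = 290 DD.
Total duration = 290 / 5.6 = 51.786 ≈ 51.8 days.

51.8 days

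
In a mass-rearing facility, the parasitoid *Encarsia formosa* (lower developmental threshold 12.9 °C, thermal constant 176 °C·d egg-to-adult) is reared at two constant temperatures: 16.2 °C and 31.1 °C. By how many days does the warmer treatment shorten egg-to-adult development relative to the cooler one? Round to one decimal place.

At 16.2 °C: 176 / (16.2 − 12.9) = 176 / 3.3 = 53.333 d.
At 31.1 °C: 176 / (31.1 − 12.9) = 176 / 18.2 = 9.670 d.
Difference = |53.333 − 9.670| = 43.663 ≈ 43.7 days.

43.7 days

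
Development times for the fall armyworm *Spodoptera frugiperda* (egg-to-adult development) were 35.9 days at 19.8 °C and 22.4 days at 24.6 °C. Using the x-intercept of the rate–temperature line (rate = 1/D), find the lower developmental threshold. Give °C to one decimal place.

11.8 °C

Equal thermal constants: D₁(T₁ − T_b) = D₂(T₂ − T_b).
35.9·(19.8 − T_b) = 22.4·(24.6 − T_b)
T_b = (35.9·19.8 − 22.4·24.6) / (35.9 − 22.4) = 159.78 / 13.5 = 11.836 °C ≈ 11.8 °C.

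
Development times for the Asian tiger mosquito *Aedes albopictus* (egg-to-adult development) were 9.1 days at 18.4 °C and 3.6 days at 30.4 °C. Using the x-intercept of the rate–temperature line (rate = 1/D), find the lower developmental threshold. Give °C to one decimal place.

10.5 °C

Equal thermal constants: D₁(T₁ − T_b) = D₂(T₂ − T_b).
9.1·(18.4 − T_b) = 3.6·(30.4 − T_b)
T_b = (9.1·18.4 − 3.6·30.4) / (9.1 − 3.6) = 58.00 / 5.5 = 10.545 °C ≈ 10.5 °C.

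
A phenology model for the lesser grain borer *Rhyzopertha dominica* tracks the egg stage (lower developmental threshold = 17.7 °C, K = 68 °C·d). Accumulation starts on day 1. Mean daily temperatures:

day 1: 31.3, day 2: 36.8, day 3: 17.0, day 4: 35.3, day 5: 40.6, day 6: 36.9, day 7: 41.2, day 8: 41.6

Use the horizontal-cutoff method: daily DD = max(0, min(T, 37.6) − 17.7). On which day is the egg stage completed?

day 5

Daily DD above 17.7 °C (capped at 19.9): 13.6, 19.1, 0.0, 17.6, 19.9, 19.2, 19.9, 19.9.
Cumulative: 13.6, 32.7, 32.7, 50.3, 70.2, 89.4, 109.3, 129.2.
The total first reaches 68 DD on day 5.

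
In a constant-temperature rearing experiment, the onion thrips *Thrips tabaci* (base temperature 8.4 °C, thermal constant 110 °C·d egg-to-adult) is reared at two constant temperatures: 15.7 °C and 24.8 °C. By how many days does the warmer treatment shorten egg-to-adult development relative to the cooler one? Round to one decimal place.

At 15.7 °C: 110 / (15.7 − 8.4) = 110 / 7.3 = 15.068 d.
At 24.8 °C: 110 / (24.8 − 8.4) = 110 / 16.4 = 6.707 d.
Difference = |15.068 − 6.707| = 8.361 ≈ 8.4 days.

8.4 days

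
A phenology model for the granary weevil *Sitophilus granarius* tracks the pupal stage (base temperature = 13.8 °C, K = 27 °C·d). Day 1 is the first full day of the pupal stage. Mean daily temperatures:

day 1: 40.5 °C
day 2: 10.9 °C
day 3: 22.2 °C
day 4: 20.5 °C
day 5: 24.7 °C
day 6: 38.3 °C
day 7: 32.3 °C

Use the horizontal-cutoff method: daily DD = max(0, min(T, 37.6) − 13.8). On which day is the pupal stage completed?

day 3

Daily DD above 13.8 °C (capped at 23.8): 23.8, 0.0, 8.4, 6.7, 10.9, 23.8, 18.5.
Cumulative: 23.8, 23.8, 32.2, 38.9, 49.8, 73.6, 92.1.
The total first reaches 27 DD on day 3.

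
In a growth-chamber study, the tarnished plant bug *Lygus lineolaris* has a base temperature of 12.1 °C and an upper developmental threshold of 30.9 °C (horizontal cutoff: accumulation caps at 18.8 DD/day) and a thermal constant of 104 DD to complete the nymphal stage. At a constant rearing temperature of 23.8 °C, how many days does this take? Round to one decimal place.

Daily accumulation = 23.8 − 12.1 = 11.7 DD/day.
Duration = 104 / 11.7 = 8.889 ≈ 8.9 days.

8.9 days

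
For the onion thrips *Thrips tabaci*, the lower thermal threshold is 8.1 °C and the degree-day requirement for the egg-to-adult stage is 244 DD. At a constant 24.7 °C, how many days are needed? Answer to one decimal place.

Daily accumulation = 24.7 − 8.1 = 16.6 DD/day.
Duration = 244 / 16.6 = 14.699 ≈ 14.7 days.

14.7 days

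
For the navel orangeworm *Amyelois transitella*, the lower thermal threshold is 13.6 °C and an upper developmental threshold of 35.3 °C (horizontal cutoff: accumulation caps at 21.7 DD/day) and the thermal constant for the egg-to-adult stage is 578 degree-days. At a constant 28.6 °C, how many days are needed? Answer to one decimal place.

Daily accumulation = 28.6 − 13.6 = 15.0 DD/day.
Duration = 578 / 15.0 = 38.533 ≈ 38.5 days.

38.5 days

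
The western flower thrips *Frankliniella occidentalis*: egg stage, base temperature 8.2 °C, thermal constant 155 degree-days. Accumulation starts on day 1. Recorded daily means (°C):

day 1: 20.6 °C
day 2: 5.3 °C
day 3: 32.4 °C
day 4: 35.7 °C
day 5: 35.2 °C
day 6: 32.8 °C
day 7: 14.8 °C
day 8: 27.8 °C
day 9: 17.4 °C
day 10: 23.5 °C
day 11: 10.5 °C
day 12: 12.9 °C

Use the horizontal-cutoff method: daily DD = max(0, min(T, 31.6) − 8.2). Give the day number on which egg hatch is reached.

Daily DD above 8.2 °C (capped at 23.4): 12.4, 0.0, 23.4, 23.4, 23.4, 23.4, 6.6, 19.6, 9.2, 15.3, 2.3, 4.7.
Cumulative: 12.4, 12.4, 35.8, 59.2, 82.6, 106.0, 112.6, 132.2, 141.4, 156.7, 159.0, 163.7.
The total first reaches 155 DD on day 10.

day 10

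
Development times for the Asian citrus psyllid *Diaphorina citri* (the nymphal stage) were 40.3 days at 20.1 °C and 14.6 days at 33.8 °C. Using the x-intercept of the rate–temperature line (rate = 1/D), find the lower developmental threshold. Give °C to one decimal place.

12.3 °C

Under the model K = D·(T − T_b), so D₁·(T₁ − T_b) = D₂·(T₂ − T_b).
40.3·(20.1 − T_b) = 14.6·(33.8 − T_b)
T_b = (40.3·20.1 − 14.6·33.8) / (40.3 − 14.6) = 316.55 / 25.7 = 12.317 °C ≈ 12.3 °C.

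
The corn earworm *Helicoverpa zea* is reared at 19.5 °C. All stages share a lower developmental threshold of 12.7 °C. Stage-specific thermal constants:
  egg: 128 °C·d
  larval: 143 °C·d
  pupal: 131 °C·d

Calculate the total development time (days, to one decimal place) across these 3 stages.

59.1 days

Daily accumulation at 19.5 °C = 19.5 − 12.7 = 6.8 DD/day.
Total K = 128 + 143 + 131 = 402 DD.
Total duration = 402 / 6.8 = 59.118 ≈ 59.1 days.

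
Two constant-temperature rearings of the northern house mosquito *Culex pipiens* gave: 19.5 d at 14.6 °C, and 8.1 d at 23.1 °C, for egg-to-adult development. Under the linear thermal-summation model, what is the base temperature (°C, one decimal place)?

Under the model K = D·(T − T_b), so D₁·(T₁ − T_b) = D₂·(T₂ − T_b).
19.5·(14.6 − T_b) = 8.1·(23.1 − T_b)
T_b = (19.5·14.6 − 8.1·23.1) / (19.5 − 8.1) = 97.59 / 11.4 = 8.561 °C ≈ 8.6 °C.

8.6 °C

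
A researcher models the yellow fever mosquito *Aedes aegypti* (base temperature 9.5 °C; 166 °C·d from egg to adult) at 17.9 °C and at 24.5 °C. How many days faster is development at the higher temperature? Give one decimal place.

At 17.9 °C: 166 / (17.9 − 9.5) = 166 / 8.4 = 19.762 d.
At 24.5 °C: 166 / (24.5 − 9.5) = 166 / 15.0 = 11.067 d.
Difference = |19.762 − 11.067| = 8.695 ≈ 8.7 days.

8.7 days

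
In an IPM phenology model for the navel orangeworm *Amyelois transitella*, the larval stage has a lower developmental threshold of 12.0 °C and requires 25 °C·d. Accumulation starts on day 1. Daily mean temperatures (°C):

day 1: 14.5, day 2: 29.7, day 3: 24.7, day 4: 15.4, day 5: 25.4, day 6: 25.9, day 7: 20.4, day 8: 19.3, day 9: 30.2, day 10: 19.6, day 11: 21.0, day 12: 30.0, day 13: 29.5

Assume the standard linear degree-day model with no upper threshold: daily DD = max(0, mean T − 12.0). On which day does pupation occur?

day 3

Daily DD above 12.0 °C: 2.5, 17.7, 12.7, 3.4, 13.4, 13.9, 8.4, 7.3, 18.2, 7.6, 9.0, 18.0, 17.5.
Cumulative: 2.5, 20.2, 32.9, 36.3, 49.7, 63.6, 72.0, 79.3, 97.5, 105.1, 114.1, 132.1, 149.6.
The total first reaches 25 DD on day 3.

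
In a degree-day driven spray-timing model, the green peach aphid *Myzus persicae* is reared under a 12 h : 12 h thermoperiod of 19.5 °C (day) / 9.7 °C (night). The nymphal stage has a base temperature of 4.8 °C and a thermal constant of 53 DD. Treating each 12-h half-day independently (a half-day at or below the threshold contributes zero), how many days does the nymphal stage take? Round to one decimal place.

5.4 days

Day half: max(0, 19.5 − 4.8) × 0.5 = 14.7 × 0.5 = 7.35 DD.
Night half: max(0, 9.7 − 4.8) × 0.5 = 4.9 × 0.5 = 2.45 DD.
Per 24 h: 9.80 DD/day.
Duration = 53 / 9.80 = 5.408 ≈ 5.4 days.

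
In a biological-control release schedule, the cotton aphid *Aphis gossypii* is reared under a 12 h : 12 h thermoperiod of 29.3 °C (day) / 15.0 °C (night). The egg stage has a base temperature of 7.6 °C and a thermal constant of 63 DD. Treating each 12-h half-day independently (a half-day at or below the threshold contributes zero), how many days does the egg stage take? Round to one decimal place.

Day half: max(0, 29.3 − 7.6) × 0.5 = 21.7 × 0.5 = 10.85 DD.
Night half: max(0, 15.0 − 7.6) × 0.5 = 7.4 × 0.5 = 3.70 DD.
Per 24 h: 14.55 DD/day.
Duration = 63 / 14.55 = 4.330 ≈ 4.3 days.

4.3 days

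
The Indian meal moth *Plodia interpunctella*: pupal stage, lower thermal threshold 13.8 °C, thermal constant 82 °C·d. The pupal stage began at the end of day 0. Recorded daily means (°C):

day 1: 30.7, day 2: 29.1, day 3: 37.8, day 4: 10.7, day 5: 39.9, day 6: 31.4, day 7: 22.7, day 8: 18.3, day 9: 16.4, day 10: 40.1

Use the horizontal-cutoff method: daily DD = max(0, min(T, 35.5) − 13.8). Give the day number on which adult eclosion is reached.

day 6

Daily DD above 13.8 °C (capped at 21.7): 16.9, 15.3, 21.7, 0.0, 21.7, 17.6, 8.9, 4.5, 2.6, 21.7.
Cumulative: 16.9, 32.2, 53.9, 53.9, 75.6, 93.2, 102.1, 106.6, 109.2, 130.9.
The total first reaches 82 DD on day 6.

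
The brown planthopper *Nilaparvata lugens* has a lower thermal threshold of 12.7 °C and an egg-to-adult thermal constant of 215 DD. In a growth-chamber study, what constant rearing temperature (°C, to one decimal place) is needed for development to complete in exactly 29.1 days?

Required daily accumulation = 215 / 29.1 = 7.388 DD/day.
T = T_base + 7.388 = 12.7 + 7.388 = 20.088 ≈ 20.1 °C.

20.1 °C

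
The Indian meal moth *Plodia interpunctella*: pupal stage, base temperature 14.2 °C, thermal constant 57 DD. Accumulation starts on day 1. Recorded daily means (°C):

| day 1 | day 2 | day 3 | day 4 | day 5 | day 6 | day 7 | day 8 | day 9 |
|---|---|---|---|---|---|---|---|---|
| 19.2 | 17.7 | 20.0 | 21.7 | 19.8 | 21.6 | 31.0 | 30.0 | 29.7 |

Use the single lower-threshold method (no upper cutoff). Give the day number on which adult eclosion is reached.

day 8

Daily DD above 14.2 °C: 5.0, 3.5, 5.8, 7.5, 5.6, 7.4, 16.8, 15.8, 15.5.
Cumulative: 5.0, 8.5, 14.3, 21.8, 27.4, 34.8, 51.6, 67.4, 82.9.
The total first reaches 57 DD on day 8.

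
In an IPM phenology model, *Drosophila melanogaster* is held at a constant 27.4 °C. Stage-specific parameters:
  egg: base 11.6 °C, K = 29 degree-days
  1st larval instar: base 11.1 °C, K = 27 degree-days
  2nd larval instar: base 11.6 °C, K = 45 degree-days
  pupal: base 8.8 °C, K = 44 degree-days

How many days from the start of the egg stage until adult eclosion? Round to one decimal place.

8.7 days

egg: 29 / (27.4 − 11.6) = 29 / 15.8 = 1.835 d.
1st larval instar: 27 / (27.4 − 11.1) = 27 / 16.3 = 1.656 d.
2nd larval instar: 45 / (27.4 − 11.6) = 45 / 15.8 = 2.848 d.
pupal: 44 / (27.4 − 8.8) = 44 / 18.6 = 2.366 d.
Sum = 8.706 ≈ 8.7 days.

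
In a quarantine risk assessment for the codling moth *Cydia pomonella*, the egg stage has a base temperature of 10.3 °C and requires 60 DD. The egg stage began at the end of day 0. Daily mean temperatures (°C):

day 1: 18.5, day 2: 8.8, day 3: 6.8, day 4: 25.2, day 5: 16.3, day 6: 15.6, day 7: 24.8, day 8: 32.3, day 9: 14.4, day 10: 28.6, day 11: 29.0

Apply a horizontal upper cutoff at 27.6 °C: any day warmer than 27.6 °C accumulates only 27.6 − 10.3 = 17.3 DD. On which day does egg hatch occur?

Daily DD above 10.3 °C (capped at 17.3): 8.2, 0.0, 0.0, 14.9, 6.0, 5.3, 14.5, 17.3, 4.1, 17.3, 17.3.
Cumulative: 8.2, 8.2, 8.2, 23.1, 29.1, 34.4, 48.9, 66.2, 70.3, 87.6, 104.9.
The total first reaches 60 DD on day 8.

day 8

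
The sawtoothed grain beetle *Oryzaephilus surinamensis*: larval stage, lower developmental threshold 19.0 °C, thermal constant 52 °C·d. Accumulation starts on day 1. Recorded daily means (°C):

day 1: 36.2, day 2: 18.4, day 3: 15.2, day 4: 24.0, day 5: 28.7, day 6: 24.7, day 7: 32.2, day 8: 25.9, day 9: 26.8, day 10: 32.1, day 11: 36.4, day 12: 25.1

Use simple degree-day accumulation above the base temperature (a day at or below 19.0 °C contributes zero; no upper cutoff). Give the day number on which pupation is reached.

day 8

Daily DD above 19.0 °C: 17.2, 0.0, 0.0, 5.0, 9.7, 5.7, 13.2, 6.9, 7.8, 13.1, 17.4, 6.1.
Cumulative: 17.2, 17.2, 17.2, 22.2, 31.9, 37.6, 50.8, 57.7, 65.5, 78.6, 96.0, 102.1.
The total first reaches 52 DD on day 8.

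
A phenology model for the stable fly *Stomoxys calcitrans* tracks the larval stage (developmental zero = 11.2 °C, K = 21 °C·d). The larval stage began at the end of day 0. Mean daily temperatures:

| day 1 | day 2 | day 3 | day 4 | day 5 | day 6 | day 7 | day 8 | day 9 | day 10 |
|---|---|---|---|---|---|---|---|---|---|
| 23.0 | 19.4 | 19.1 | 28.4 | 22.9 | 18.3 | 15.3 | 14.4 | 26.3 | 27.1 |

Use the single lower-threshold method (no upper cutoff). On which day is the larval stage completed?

day 3

Daily DD above 11.2 °C: 11.8, 8.2, 7.9, 17.2, 11.7, 7.1, 4.1, 3.2, 15.1, 15.9.
Cumulative: 11.8, 20.0, 27.9, 45.1, 56.8, 63.9, 68.0, 71.2, 86.3, 102.2.
The total first reaches 21 DD on day 3.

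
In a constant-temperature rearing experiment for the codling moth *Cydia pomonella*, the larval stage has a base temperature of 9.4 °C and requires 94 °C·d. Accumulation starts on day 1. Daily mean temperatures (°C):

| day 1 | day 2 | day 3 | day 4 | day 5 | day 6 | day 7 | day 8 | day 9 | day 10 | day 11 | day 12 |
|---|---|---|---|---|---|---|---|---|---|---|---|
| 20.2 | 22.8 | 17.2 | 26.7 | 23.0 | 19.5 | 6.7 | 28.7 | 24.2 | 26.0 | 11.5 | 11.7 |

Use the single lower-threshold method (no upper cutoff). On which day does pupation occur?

Daily DD above 9.4 °C: 10.8, 13.4, 7.8, 17.3, 13.6, 10.1, 0.0, 19.3, 14.8, 16.6, 2.1, 2.3.
Cumulative: 10.8, 24.2, 32.0, 49.3, 62.9, 73.0, 73.0, 92.3, 107.1, 123.7, 125.8, 128.1.
The total first reaches 94 DD on day 9.

day 9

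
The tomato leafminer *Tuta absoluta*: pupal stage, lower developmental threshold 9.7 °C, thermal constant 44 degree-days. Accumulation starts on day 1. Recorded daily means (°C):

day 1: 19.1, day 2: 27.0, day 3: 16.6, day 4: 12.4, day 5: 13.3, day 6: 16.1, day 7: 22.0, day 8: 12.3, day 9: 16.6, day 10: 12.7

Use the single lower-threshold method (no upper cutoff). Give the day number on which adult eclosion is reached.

Daily DD above 9.7 °C: 9.4, 17.3, 6.9, 2.7, 3.6, 6.4, 12.3, 2.6, 6.9, 3.0.
Cumulative: 9.4, 26.7, 33.6, 36.3, 39.9, 46.3, 58.6, 61.2, 68.1, 71.1.
The total first reaches 44 DD on day 6.

day 6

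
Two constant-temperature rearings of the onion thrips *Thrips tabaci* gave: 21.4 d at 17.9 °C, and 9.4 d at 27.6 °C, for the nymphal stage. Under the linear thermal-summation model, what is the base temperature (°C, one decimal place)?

10.3 °C

Equal thermal constants: D₁(T₁ − T_b) = D₂(T₂ − T_b).
21.4·(17.9 − T_b) = 9.4·(27.6 − T_b)
T_b = (21.4·17.9 − 9.4·27.6) / (21.4 − 9.4) = 123.62 / 12.0 = 10.302 °C ≈ 10.3 °C.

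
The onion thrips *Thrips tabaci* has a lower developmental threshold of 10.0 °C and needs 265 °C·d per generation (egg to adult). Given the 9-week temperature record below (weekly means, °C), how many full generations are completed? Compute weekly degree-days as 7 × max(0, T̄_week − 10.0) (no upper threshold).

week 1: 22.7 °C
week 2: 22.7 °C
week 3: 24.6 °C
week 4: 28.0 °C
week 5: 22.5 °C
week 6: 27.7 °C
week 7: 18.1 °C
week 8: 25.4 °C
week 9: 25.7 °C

Weekly DD (7 × max(0, T̄ − 10.0)): 88.9, 88.9, 102.2, 126.0, 87.5, 123.9, 56.7, 107.8, 109.9.
Season total = 891.8 DD.
Complete generations = ⌊891.8 / 265⌋ = 3.

3 generations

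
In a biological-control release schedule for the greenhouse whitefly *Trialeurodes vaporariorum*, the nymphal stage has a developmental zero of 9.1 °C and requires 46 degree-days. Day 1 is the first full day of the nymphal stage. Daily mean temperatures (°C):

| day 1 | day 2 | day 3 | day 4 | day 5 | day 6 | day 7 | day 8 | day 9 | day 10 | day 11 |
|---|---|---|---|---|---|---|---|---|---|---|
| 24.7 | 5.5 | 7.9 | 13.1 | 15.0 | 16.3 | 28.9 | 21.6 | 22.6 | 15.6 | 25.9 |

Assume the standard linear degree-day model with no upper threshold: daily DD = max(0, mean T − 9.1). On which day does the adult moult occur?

day 7

Daily DD above 9.1 °C: 15.6, 0.0, 0.0, 4.0, 5.9, 7.2, 19.8, 12.5, 13.5, 6.5, 16.8.
Cumulative: 15.6, 15.6, 15.6, 19.6, 25.5, 32.7, 52.5, 65.0, 78.5, 85.0, 101.8.
The total first reaches 46 DD on day 7.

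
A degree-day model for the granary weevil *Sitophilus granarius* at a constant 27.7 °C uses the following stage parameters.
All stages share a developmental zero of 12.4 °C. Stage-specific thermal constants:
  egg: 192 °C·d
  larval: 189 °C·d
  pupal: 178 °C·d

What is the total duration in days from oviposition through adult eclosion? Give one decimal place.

36.5 days

Daily accumulation at 27.7 °C = 27.7 − 12.4 = 15.3 DD/day.
Total K = 192 + 189 + 178 = 559 DD.
Total duration = 559 / 15.3 = 36.536 ≈ 36.5 days.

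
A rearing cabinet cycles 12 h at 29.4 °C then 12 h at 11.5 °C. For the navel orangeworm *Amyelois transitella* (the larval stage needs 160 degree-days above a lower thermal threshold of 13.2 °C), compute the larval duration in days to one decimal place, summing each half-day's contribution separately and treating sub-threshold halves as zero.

Day half: max(0, 29.4 − 13.2) × 0.5 = 16.2 × 0.5 = 8.10 DD.
Night half: max(0, 11.5 − 13.2) × 0.5 = 0.0 × 0.5 = 0.00 DD.
Per 24 h: 8.10 DD/day.
Duration = 160 / 8.10 = 19.753 ≈ 19.8 days.

19.8 days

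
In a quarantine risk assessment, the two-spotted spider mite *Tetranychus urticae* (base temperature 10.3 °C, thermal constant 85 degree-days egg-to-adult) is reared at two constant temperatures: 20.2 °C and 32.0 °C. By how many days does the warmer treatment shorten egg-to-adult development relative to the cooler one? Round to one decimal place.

4.7 days

At 20.2 °C: 85 / (20.2 − 10.3) = 85 / 9.9 = 8.586 d.
At 32.0 °C: 85 / (32.0 − 10.3) = 85 / 21.7 = 3.917 d.
Difference = |8.586 − 3.917| = 4.669 ≈ 4.7 days.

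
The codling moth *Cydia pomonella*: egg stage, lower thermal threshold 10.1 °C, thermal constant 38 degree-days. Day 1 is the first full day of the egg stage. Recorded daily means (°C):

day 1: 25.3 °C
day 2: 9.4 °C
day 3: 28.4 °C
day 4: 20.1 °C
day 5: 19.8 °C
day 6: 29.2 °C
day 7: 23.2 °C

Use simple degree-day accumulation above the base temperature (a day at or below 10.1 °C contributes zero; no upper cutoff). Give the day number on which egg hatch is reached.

Daily DD above 10.1 °C: 15.2, 0.0, 18.3, 10.0, 9.7, 19.1, 13.1.
Cumulative: 15.2, 15.2, 33.5, 43.5, 53.2, 72.3, 85.4.
The total first reaches 38 DD on day 4.

day 4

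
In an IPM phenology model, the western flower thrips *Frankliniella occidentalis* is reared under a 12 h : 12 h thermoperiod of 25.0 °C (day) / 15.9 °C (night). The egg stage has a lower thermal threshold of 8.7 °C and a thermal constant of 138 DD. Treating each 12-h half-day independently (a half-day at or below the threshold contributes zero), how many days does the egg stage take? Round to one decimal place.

11.7 days

Day half: max(0, 25.0 − 8.7) × 0.5 = 16.3 × 0.5 = 8.15 DD.
Night half: max(0, 15.9 − 8.7) × 0.5 = 7.2 × 0.5 = 3.60 DD.
Per 24 h: 11.75 DD/day.
Duration = 138 / 11.75 = 11.745 ≈ 11.7 days.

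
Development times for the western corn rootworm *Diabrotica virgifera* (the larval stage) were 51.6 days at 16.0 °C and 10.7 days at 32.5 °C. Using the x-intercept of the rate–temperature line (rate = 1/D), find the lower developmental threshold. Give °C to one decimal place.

Linear rate model ⇒ the product D·(T − T_b) is constant across temperatures.
51.6·(16.0 − T_b) = 10.7·(32.5 − T_b)
T_b = (51.6·16.0 − 10.7·32.5) / (51.6 − 10.7) = 477.85 / 40.9 = 11.683 °C ≈ 11.7 °C.

11.7 °C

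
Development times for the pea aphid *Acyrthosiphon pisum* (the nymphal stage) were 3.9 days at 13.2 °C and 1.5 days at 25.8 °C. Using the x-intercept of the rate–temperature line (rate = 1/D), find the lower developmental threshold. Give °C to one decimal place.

Linear rate model ⇒ the product D·(T − T_b) is constant across temperatures.
3.9·(13.2 − T_b) = 1.5·(25.8 − T_b)
T_b = (3.9·13.2 − 1.5·25.8) / (3.9 − 1.5) = 12.78 / 2.4 = 5.325 °C ≈ 5.3 °C.

5.3 °C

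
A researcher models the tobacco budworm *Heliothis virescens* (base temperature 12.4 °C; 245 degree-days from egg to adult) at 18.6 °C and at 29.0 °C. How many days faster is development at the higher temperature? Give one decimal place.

At 18.6 °C: 245 / (18.6 − 12.4) = 245 / 6.2 = 39.516 d.
At 29.0 °C: 245 / (29.0 − 12.4) = 245 / 16.6 = 14.759 d.
Difference = |39.516 − 14.759| = 24.757 ≈ 24.8 days.

24.8 days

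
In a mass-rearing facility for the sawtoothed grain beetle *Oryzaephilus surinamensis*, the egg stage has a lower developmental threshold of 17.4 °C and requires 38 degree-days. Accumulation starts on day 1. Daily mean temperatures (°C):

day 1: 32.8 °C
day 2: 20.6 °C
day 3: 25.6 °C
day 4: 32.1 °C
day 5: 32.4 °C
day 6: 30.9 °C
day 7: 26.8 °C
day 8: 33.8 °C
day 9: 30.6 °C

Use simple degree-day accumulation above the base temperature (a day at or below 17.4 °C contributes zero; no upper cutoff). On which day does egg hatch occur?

Daily DD above 17.4 °C: 15.4, 3.2, 8.2, 14.7, 15.0, 13.5, 9.4, 16.4, 13.2.
Cumulative: 15.4, 18.6, 26.8, 41.5, 56.5, 70.0, 79.4, 95.8, 109.0.
The total first reaches 38 DD on day 4.

day 4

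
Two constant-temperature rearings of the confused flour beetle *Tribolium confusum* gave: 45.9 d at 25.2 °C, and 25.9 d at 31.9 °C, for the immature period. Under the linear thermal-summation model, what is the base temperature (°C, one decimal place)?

16.5 °C

Under the model K = D·(T − T_b), so D₁·(T₁ − T_b) = D₂·(T₂ − T_b).
45.9·(25.2 − T_b) = 25.9·(31.9 − T_b)
T_b = (45.9·25.2 − 25.9·31.9) / (45.9 − 25.9) = 330.47 / 20.0 = 16.523 °C ≈ 16.5 °C.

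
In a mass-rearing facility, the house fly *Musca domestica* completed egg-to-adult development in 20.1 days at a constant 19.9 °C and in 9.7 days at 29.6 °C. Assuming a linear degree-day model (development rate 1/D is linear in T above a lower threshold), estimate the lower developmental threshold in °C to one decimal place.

Linear rate model ⇒ the product D·(T − T_b) is constant across temperatures.
20.1·(19.9 − T_b) = 9.7·(29.6 − T_b)
T_b = (20.1·19.9 − 9.7·29.6) / (20.1 − 9.7) = 112.87 / 10.4 = 10.853 °C ≈ 10.9 °C.

10.9 °C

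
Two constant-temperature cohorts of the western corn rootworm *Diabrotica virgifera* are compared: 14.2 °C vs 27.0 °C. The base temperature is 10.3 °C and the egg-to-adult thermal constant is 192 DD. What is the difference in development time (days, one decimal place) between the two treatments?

At 14.2 °C: 192 / (14.2 − 10.3) = 192 / 3.9 = 49.231 d.
At 27.0 °C: 192 / (27.0 − 10.3) = 192 / 16.7 = 11.497 d.
Difference = |49.231 − 11.497| = 37.734 ≈ 37.7 days.

37.7 days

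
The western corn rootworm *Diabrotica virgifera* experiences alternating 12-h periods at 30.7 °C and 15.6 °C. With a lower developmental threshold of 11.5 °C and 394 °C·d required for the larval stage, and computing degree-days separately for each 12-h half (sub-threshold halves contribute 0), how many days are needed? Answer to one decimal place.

33.8 days

Day half: max(0, 30.7 − 11.5) × 0.5 = 19.2 × 0.5 = 9.60 DD.
Night half: max(0, 15.6 − 11.5) × 0.5 = 4.1 × 0.5 = 2.05 DD.
Per 24 h: 11.65 DD/day.
Duration = 394 / 11.65 = 33.820 ≈ 33.8 days.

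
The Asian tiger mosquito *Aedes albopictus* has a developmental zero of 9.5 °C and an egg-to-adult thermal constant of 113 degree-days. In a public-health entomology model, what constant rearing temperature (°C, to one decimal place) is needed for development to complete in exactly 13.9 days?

17.6 °C

Required daily accumulation = 113 / 13.9 = 8.129 DD/day.
T = T_base + 8.129 = 9.5 + 8.129 = 17.629 ≈ 17.6 °C.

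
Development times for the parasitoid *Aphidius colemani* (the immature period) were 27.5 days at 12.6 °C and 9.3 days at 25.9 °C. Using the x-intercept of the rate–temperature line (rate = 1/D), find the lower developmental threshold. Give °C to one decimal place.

Linear rate model ⇒ the product D·(T − T_b) is constant across temperatures.
27.5·(12.6 − T_b) = 9.3·(25.9 − T_b)
T_b = (27.5·12.6 − 9.3·25.9) / (27.5 − 9.3) = 105.63 / 18.2 = 5.804 °C ≈ 5.8 °C.

5.8 °C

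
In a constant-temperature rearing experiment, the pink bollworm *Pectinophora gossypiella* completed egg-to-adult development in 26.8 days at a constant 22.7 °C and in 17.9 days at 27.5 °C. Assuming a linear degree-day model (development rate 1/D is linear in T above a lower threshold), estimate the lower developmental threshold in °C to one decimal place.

Under the model K = D·(T − T_b), so D₁·(T₁ − T_b) = D₂·(T₂ − T_b).
26.8·(22.7 − T_b) = 17.9·(27.5 − T_b)
T_b = (26.8·22.7 − 17.9·27.5) / (26.8 − 17.9) = 116.11 / 8.9 = 13.046 °C ≈ 13.0 °C.

13.0 °C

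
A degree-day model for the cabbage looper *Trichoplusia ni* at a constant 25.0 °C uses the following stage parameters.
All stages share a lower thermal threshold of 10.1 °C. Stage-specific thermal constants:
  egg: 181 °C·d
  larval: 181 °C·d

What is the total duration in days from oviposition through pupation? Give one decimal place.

24.3 days

Daily accumulation at 25.0 °C = 25.0 − 10.1 = 14.9 DD/day.
Total K = 181 + 181 = 362 DD.
Total duration = 362 / 14.9 = 24.295 ≈ 24.3 days.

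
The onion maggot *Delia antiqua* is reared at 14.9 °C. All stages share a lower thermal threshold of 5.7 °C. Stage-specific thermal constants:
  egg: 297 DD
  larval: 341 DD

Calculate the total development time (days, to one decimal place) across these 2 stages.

Daily accumulation at 14.9 °C = 14.9 − 5.7 = 9.2 DD/day.
Total K = 297 + 341 = 638 DD.
Total duration = 638 / 9.2 = 69.348 ≈ 69.3 days.

69.3 days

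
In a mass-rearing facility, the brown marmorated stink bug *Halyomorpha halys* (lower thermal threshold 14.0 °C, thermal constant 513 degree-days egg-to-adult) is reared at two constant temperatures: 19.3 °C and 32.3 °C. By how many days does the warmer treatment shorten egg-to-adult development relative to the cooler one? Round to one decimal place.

At 19.3 °C: 513 / (19.3 − 14.0) = 513 / 5.3 = 96.792 d.
At 32.3 °C: 513 / (32.3 − 14.0) = 513 / 18.3 = 28.033 d.
Difference = |96.792 − 28.033| = 68.760 ≈ 68.8 days.

68.8 days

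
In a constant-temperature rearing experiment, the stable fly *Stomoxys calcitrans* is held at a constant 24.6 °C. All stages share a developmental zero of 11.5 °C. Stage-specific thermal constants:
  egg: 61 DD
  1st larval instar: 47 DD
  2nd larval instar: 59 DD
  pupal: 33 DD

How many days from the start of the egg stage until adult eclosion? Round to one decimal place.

15.3 days

Daily accumulation at 24.6 °C = 24.6 − 11.5 = 13.1 DD/day.
Total K = 61 + 47 + 59 + 33 = 200 DD.
Total duration = 200 / 13.1 = 15.267 ≈ 15.3 days.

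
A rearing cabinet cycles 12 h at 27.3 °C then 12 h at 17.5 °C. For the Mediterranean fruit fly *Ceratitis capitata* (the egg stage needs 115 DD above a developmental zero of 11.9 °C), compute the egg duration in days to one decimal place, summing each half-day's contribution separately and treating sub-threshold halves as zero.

11.0 days

Day half: max(0, 27.3 − 11.9) × 0.5 = 15.4 × 0.5 = 7.70 DD.
Night half: max(0, 17.5 − 11.9) × 0.5 = 5.6 × 0.5 = 2.80 DD.
Per 24 h: 10.50 DD/day.
Duration = 115 / 10.50 = 10.952 ≈ 11.0 days.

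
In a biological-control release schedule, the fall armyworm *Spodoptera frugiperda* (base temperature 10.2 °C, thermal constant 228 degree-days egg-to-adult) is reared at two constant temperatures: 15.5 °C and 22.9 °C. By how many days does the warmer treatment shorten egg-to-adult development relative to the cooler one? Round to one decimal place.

25.1 days

At 15.5 °C: 228 / (15.5 − 10.2) = 228 / 5.3 = 43.019 d.
At 22.9 °C: 228 / (22.9 − 10.2) = 228 / 12.7 = 17.953 d.
Difference = |43.019 − 17.953| = 25.066 ≈ 25.1 days.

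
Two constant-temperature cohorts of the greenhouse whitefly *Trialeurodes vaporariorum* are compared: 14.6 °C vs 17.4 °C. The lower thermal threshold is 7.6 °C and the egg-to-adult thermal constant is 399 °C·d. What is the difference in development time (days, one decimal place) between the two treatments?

16.3 days

At 14.6 °C: 399 / (14.6 − 7.6) = 399 / 7.0 = 57.000 d.
At 17.4 °C: 399 / (17.4 − 7.6) = 399 / 9.8 = 40.714 d.
Difference = |57.000 − 40.714| = 16.286 ≈ 16.3 days.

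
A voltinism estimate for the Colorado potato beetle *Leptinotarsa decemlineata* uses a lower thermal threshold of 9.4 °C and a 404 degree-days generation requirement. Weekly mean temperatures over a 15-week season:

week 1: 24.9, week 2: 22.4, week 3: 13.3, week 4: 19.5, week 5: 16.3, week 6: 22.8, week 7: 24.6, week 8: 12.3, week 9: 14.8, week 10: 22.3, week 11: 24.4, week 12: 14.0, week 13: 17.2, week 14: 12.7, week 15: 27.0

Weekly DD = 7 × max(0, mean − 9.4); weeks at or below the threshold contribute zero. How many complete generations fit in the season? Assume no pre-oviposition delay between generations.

2 generations

Weekly DD (7 × max(0, T̄ − 9.4)): 108.5, 91.0, 27.3, 70.7, 48.3, 93.8, 106.4, 20.3, 37.8, 90.3, 105.0, 32.2, 54.6, 23.1, 123.2.
Season total = 1032.5 DD.
Complete generations = ⌊1032.5 / 404⌋ = 2.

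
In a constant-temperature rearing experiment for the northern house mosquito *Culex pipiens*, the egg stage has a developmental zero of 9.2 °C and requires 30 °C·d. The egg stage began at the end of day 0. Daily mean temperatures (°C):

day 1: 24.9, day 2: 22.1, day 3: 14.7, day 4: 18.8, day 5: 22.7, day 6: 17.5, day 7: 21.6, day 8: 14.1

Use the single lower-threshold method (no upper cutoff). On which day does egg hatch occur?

day 3

Daily DD above 9.2 °C: 15.7, 12.9, 5.5, 9.6, 13.5, 8.3, 12.4, 4.9.
Cumulative: 15.7, 28.6, 34.1, 43.7, 57.2, 65.5, 77.9, 82.8.
The total first reaches 30 DD on day 3.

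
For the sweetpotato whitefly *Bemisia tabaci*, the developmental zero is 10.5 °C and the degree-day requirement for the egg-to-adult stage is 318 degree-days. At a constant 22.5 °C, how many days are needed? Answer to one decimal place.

26.5 days

Daily accumulation = 22.5 − 10.5 = 12.0 DD/day.
Duration = 318 / 12.0 = 26.500 ≈ 26.5 days.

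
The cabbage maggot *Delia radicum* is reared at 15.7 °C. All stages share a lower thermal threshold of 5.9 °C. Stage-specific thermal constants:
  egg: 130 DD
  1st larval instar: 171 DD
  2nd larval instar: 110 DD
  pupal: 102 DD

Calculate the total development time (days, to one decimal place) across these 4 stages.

Daily accumulation at 15.7 °C = 15.7 − 5.9 = 9.8 DD/day.
Total K = 130 + 171 + 110 + 102 = 513 DD.
Total duration = 513 / 9.8 = 52.347 ≈ 52.3 days.

52.3 days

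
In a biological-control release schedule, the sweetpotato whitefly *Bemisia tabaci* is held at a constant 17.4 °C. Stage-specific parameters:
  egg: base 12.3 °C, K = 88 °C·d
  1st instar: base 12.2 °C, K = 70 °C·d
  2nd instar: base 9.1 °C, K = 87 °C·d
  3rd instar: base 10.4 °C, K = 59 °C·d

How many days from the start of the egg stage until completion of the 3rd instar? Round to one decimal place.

egg: 88 / (17.4 − 12.3) = 88 / 5.1 = 17.255 d.
1st instar: 70 / (17.4 − 12.2) = 70 / 5.2 = 13.462 d.
2nd instar: 87 / (17.4 − 9.1) = 87 / 8.3 = 10.482 d.
3rd instar: 59 / (17.4 − 10.4) = 59 / 7.0 = 8.429 d.
Sum = 49.627 ≈ 49.6 days.

49.6 days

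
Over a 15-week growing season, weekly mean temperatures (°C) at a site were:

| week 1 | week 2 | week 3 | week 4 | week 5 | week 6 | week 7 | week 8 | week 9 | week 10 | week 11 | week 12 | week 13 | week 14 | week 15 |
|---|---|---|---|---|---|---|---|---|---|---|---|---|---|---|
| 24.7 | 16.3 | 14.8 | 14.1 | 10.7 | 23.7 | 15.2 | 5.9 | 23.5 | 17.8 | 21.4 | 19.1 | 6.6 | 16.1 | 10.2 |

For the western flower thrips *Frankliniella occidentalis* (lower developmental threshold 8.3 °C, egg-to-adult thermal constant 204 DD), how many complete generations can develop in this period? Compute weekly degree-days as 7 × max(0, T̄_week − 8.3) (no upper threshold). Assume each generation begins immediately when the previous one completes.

Weekly DD (7 × max(0, T̄ − 8.3)): 114.8, 56.0, 45.5, 40.6, 16.8, 107.8, 48.3, 0.0, 106.4, 66.5, 91.7, 75.6, 0.0, 54.6, 13.3.
Season total = 837.9 DD.
Complete generations = ⌊837.9 / 204⌋ = 4.

4 generations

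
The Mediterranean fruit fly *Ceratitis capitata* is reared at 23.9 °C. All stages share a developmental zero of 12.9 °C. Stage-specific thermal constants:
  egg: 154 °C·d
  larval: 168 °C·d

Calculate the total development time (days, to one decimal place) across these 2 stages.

29.3 days

Daily accumulation at 23.9 °C = 23.9 − 12.9 = 11.0 DD/day.
Total K = 154 + 168 = 322 DD.
Total duration = 322 / 11.0 = 29.273 ≈ 29.3 days.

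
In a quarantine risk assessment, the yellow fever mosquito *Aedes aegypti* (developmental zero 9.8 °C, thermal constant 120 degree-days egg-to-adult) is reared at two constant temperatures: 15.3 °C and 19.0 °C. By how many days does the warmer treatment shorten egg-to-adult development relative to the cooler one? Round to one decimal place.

At 15.3 °C: 120 / (15.3 − 9.8) = 120 / 5.5 = 21.818 d.
At 19.0 °C: 120 / (19.0 − 9.8) = 120 / 9.2 = 13.043 d.
Difference = |21.818 − 13.043| = 8.775 ≈ 8.8 days.

8.8 days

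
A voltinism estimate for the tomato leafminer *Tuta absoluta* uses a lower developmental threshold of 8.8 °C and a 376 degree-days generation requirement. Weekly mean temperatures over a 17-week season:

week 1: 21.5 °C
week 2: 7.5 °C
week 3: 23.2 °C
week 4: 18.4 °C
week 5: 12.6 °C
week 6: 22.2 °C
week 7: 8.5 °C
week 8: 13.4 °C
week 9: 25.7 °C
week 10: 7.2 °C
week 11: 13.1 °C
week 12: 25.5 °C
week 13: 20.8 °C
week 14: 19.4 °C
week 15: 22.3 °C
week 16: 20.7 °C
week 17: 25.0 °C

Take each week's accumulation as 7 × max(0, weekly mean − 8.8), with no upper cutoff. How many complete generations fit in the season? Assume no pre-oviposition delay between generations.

2 generations

Weekly DD (7 × max(0, T̄ − 8.8)): 88.9, 0.0, 100.8, 67.2, 26.6, 93.8, 0.0, 32.2, 118.3, 0.0, 30.1, 116.9, 84.0, 74.2, 94.5, 83.3, 113.4.
Season total = 1124.2 DD.
Complete generations = ⌊1124.2 / 376⌋ = 2.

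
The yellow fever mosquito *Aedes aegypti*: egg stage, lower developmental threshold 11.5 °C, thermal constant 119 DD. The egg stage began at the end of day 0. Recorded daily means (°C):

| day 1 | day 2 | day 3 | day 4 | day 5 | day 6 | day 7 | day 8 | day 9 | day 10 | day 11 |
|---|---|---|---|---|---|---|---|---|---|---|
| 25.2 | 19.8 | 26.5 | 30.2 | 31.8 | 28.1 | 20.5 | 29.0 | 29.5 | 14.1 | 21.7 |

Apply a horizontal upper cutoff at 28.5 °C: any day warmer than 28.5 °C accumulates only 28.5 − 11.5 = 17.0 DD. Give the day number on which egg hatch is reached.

Daily DD above 11.5 °C (capped at 17.0): 13.7, 8.3, 15.0, 17.0, 17.0, 16.6, 9.0, 17.0, 17.0, 2.6, 10.2.
Cumulative: 13.7, 22.0, 37.0, 54.0, 71.0, 87.6, 96.6, 113.6, 130.6, 133.2, 143.4.
The total first reaches 119 DD on day 9.

day 9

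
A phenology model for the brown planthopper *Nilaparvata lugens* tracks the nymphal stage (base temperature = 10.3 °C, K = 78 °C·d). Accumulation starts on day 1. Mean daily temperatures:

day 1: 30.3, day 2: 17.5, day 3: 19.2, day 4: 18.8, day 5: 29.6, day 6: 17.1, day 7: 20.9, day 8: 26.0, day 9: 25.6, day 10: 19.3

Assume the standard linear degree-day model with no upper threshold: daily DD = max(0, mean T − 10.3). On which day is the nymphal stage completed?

day 7

Daily DD above 10.3 °C: 20.0, 7.2, 8.9, 8.5, 19.3, 6.8, 10.6, 15.7, 15.3, 9.0.
Cumulative: 20.0, 27.2, 36.1, 44.6, 63.9, 70.7, 81.3, 97.0, 112.3, 121.3.
The total first reaches 78 DD on day 7.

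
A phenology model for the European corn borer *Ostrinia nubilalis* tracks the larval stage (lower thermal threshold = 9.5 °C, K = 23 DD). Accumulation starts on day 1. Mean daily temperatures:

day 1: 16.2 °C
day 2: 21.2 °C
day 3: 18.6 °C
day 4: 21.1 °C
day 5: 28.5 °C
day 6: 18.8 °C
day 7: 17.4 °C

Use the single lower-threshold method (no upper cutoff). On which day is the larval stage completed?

day 3

Daily DD above 9.5 °C: 6.7, 11.7, 9.1, 11.6, 19.0, 9.3, 7.9.
Cumulative: 6.7, 18.4, 27.5, 39.1, 58.1, 67.4, 75.3.
The total first reaches 23 DD on day 3.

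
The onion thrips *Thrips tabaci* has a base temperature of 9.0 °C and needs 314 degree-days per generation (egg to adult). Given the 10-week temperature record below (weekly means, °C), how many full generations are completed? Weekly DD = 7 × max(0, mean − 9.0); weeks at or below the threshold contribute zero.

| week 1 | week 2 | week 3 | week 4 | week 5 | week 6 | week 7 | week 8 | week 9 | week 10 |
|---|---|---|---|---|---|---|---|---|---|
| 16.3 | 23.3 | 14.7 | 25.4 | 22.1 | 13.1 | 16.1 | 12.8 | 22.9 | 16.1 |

2 generations

Weekly DD (7 × max(0, T̄ − 9.0)): 51.1, 100.1, 39.9, 114.8, 91.7, 28.7, 49.7, 26.6, 97.3, 49.7.
Season total = 649.6 DD.
Complete generations = ⌊649.6 / 314⌋ = 2.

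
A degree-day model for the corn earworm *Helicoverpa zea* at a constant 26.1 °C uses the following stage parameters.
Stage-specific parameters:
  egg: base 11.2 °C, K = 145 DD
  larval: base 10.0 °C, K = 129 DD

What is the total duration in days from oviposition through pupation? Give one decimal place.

17.7 days

egg: 145 / (26.1 − 11.2) = 145 / 14.9 = 9.732 d.
larval: 129 / (26.1 − 10.0) = 129 / 16.1 = 8.012 d.
Sum = 17.744 ≈ 17.7 days.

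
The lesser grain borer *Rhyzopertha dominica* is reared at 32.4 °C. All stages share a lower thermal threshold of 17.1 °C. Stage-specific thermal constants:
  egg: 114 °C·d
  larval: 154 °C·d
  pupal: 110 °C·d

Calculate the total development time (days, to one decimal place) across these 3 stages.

24.7 days

Daily accumulation at 32.4 °C = 32.4 − 17.1 = 15.3 DD/day.
Total K = 114 + 154 + 110 = 378 DD.
Total duration = 378 / 15.3 = 24.706 ≈ 24.7 days.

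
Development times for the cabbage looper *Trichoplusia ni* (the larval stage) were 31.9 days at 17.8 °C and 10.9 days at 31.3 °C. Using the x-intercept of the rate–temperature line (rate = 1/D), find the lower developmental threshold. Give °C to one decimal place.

10.8 °C

Under the model K = D·(T − T_b), so D₁·(T₁ − T_b) = D₂·(T₂ − T_b).
31.9·(17.8 − T_b) = 10.9·(31.3 − T_b)
T_b = (31.9·17.8 − 10.9·31.3) / (31.9 − 10.9) = 226.65 / 21.0 = 10.793 °C ≈ 10.8 °C.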